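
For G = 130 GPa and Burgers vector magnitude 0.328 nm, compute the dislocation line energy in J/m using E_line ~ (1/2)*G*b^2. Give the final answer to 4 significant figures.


E = G*b^2/2
b = 0.328 nm = 3.28e-10 m
G = 130 GPa = 1.3e+11 Pa
E = 0.5 * 1.3e+11 * (3.28e-10)^2
E = 6.993e-09 J/m


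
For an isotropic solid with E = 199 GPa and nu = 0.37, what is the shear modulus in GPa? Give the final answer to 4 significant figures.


G = E / (2*(1+nu))
G = 199 / (2*(1+0.37))
G = 72.63 GPa


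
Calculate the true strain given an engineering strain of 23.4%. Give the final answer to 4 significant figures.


epsilon_true = ln(1 + epsilon_eng)
epsilon_true = ln(1 + 0.234)
epsilon_true = 0.2103


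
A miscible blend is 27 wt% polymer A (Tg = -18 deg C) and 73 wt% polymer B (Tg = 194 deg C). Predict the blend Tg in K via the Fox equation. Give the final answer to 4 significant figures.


1/Tg = w1/Tg1 + w2/Tg2 (in Kelvin)
Tg1 = 255.15 K, Tg2 = 467.15 K
1/Tg = 0.27/255.15 + 0.73/467.15
Tg = 381.6 K


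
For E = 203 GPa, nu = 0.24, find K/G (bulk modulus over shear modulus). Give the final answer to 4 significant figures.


G = E / (2*(1+nu))
G = 203 / (2*(1+0.24)) = 81.8548 GPa
K = E / (3*(1-2*nu))
K = 203 / (3*(1-2*0.24)) = 130.128 GPa
K/G = 130.128 / 81.8548 = 1.59


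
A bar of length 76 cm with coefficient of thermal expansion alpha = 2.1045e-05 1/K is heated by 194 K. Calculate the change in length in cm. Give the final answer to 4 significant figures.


dL = L0 * alpha * dT
dL = 76 * 2.1045e-05 * 194
dL = 0.3103 cm


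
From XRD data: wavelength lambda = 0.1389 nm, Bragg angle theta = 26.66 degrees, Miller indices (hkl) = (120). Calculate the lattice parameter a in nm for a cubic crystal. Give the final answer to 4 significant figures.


d = lambda / (2*sin(theta))
d = 0.1389 / (2*sin(26.66 deg))
d = 0.154782 nm
a = d * sqrt(h^2+k^2+l^2) = 0.154782 * sqrt(5)
a = 0.3461 nm


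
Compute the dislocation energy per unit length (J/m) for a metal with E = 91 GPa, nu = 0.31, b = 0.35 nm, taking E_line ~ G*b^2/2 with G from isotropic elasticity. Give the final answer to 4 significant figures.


Step 1: G = E / (2*(1+nu))
G = 91 / (2*(1+0.31)) = 34.7328 GPa = 3.47328e+10 Pa
Step 2: E_line = G*b^2/2
b = 0.35 nm = 3.5e-10 m
E_line = 0.5 * 3.47328e+10 * (3.5e-10)^2 = 2.127e-09 J/m


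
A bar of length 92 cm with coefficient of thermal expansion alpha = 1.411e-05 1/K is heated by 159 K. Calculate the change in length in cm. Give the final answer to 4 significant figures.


dL = L0 * alpha * dT
dL = 92 * 1.411e-05 * 159
dL = 0.2064 cm


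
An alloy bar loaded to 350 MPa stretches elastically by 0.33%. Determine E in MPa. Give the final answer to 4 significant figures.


E = sigma / epsilon
epsilon = 0.33% = 3.3e-03
E = 350 / 3.3e-03
E = 106100 MPa


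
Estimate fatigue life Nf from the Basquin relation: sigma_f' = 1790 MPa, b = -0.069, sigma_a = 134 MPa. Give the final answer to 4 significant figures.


sigma_a = sigma_f' * (2*Nf)^b
2*Nf = (sigma_a / sigma_f')^(1/b)
2*Nf = (134 / 1790)^(1/-0.069)
2*Nf = 2.06629e+16
Nf = 1.033e+16 cycles


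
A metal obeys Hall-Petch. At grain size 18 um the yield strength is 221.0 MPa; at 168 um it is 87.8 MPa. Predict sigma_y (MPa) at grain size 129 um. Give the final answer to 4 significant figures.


sigma_y = sigma0 + k / sqrt(d)
1/sqrt(d1) = 1/sqrt(1.8e-05) = 235.702;  1/sqrt(d2) = 77.1517
k = (sigma1 - sigma2) / (1/sqrt(d1) - 1/sqrt(d2)) = (221.0 - 87.8) / (235.702 - 77.1517) = 0.84011 MPa*m^0.5
sigma0 = sigma1 - k/sqrt(d1) = 221.0 - 0.84011*235.702 = 22.9841 MPa
sigma_y(d3) = 22.9841 + 0.84011 / sqrt(1.29e-04) = 96.95 MPa


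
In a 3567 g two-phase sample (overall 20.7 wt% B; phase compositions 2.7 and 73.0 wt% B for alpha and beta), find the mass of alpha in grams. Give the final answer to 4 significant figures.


f_alpha = (C_beta - C0) / (C_beta - C_alpha)
f_alpha = (73.0 - 20.7) / (73.0 - 2.7) = 0.743954
m_alpha = f_alpha * m_total = 0.743954 * 3567 = 2654 g


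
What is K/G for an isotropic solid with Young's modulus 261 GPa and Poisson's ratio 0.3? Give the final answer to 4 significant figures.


G = E / (2*(1+nu))
G = 261 / (2*(1+0.3)) = 100.385 GPa
K = E / (3*(1-2*nu))
K = 261 / (3*(1-2*0.3)) = 217.5 GPa
K/G = 217.5 / 100.385 = 2.167


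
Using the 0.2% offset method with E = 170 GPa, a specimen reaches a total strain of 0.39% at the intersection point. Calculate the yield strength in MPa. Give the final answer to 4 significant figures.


Offset strain = 0.002
Elastic strain at yield = total_strain - offset = 3.9e-03 - 0.002 = 1.9e-03
sigma_y = E * elastic_strain = 170000 * 1.9e-03
sigma_y = 323 MPa


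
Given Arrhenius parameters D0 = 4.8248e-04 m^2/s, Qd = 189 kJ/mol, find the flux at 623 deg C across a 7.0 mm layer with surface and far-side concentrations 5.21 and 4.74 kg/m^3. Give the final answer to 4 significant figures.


Step 1: D = D0 * exp(-Qd/(R*T))
T = 623 + 273.15 = 896.15 K
D = 4.8248e-04 * exp(-189e3 / (8.314 * 896.15)) = 4.64175e-15 m^2/s
Step 2: J = D * (C1 - C2) / dx
J = 4.64175e-15 * (5.21 - 4.74) / 7e-03
J = 3.117e-13 kg/(m^2*s)


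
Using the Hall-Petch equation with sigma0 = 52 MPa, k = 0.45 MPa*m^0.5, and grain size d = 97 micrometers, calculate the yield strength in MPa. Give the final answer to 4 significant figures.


sigma_y = sigma0 + k / sqrt(d)
d = 97 um = 9.7e-05 m
sigma_y = 52 + 0.45 / sqrt(9.7e-05)
sigma_y = 97.69 MPa


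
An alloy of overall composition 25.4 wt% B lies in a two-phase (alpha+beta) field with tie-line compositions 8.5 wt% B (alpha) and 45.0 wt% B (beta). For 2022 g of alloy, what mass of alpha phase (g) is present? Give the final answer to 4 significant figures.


f_alpha = (C_beta - C0) / (C_beta - C_alpha)
f_alpha = (45.0 - 25.4) / (45.0 - 8.5) = 0.536986
m_alpha = f_alpha * m_total = 0.536986 * 2022 = 1086 g


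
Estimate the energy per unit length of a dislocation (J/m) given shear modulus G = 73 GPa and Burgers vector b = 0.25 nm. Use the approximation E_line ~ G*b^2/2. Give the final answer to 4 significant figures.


E = G*b^2/2
b = 0.25 nm = 2.5e-10 m
G = 73 GPa = 7.3e+10 Pa
E = 0.5 * 7.3e+10 * (2.5e-10)^2
E = 2.281e-09 J/m


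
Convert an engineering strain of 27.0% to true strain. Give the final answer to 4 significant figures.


epsilon_true = ln(1 + epsilon_eng)
epsilon_true = ln(1 + 0.27)
epsilon_true = 0.239


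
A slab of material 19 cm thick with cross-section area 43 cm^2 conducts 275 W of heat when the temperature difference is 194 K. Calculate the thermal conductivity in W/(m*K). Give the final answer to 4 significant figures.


k = Q*L / (A*dT)
L = 0.19 m, A = 4.3e-03 m^2
k = 275 * 0.19 / (4.3e-03 * 194)
k = 62.63 W/(m*K)


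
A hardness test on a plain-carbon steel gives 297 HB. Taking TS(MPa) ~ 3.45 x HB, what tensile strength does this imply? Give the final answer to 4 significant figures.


TS (MPa) = 3.45 * HB
TS = 3.45 * 297
TS = 1025 MPa


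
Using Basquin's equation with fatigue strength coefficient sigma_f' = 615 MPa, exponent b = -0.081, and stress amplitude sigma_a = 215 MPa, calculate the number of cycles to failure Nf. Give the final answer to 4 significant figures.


sigma_a = sigma_f' * (2*Nf)^b
2*Nf = (sigma_a / sigma_f')^(1/b)
2*Nf = (215 / 615)^(1/-0.081)
2*Nf = 431539
Nf = 215800 cycles


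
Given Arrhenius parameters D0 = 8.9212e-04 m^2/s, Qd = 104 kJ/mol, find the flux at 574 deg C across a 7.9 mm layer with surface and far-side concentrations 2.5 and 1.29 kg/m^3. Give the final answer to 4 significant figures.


Step 1: D = D0 * exp(-Qd/(R*T))
T = 574 + 273.15 = 847.15 K
D = 8.9212e-04 * exp(-104e3 / (8.314 * 847.15)) = 3.44849e-10 m^2/s
Step 2: J = D * (C1 - C2) / dx
J = 3.44849e-10 * (2.5 - 1.29) / 7.9e-03
J = 5.282e-08 kg/(m^2*s)


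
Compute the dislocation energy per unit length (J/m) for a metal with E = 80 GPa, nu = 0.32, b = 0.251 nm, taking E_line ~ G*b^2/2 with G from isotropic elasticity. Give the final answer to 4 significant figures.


Step 1: G = E / (2*(1+nu))
G = 80 / (2*(1+0.32)) = 30.303 GPa = 3.0303e+10 Pa
Step 2: E_line = G*b^2/2
b = 0.251 nm = 2.51e-10 m
E_line = 0.5 * 3.0303e+10 * (2.51e-10)^2 = 9.546e-10 J/m


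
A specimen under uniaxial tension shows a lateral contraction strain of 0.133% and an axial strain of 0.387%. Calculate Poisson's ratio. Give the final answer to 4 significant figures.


nu = -epsilon_lat / epsilon_axial
Lateral strain is contraction (negative), so using magnitudes:
nu = 0.133 / 0.387
nu = 0.3437


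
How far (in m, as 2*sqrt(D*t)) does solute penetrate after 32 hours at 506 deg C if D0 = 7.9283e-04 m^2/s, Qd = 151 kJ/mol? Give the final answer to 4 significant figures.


Step 1: D = D0 * exp(-Qd/(R*T))
T = 779.15 K
D = 7.9283e-04 * exp(-151e3 / (8.314 * 779.15)) = 5.96612e-14 m^2/s
Step 2: L = 2*sqrt(D*t)
t = 32 h = 115200 s
L = 2*sqrt(5.96612e-14 * 115200) = 1.658e-04 m


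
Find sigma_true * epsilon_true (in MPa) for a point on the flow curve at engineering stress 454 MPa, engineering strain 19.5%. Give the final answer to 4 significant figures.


sigma_true = sigma_eng * (1 + epsilon_eng)
sigma_true = 454 * (1 + 0.195) = 542.53 MPa
epsilon_true = ln(1 + epsilon_eng)
epsilon_true = ln(1 + 0.195) = 0.178146
sigma_true * epsilon_true = 542.53 * 0.178146 = 96.65 MPa


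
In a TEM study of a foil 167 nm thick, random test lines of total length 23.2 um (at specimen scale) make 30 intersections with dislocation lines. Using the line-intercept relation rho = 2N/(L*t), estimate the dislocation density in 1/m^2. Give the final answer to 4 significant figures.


rho = 2N / (L * t)
L = 23.2 um = 2.32e-05 m, t = 167 nm = 1.67e-07 m
rho = 2 * 30 / (2.32e-05 * 1.67e-07)
rho = 1.549e+13 1/m^2


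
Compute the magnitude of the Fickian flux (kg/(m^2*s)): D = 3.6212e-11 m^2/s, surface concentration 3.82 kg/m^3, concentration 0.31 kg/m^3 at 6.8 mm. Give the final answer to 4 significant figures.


J = -D * (dC/dx) = D * (C1 - C2) / dx
J = 3.6212e-11 * (3.82 - 0.31) / 6.8e-03
J = 1.869e-08 kg/(m^2*s)


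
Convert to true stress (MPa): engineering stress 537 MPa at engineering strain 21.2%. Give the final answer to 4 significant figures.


sigma_true = sigma_eng * (1 + epsilon_eng)
sigma_true = 537 * (1 + 0.212)
sigma_true = 650.8 MPa


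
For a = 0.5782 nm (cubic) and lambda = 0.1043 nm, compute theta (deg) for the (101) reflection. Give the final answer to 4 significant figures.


d = a / sqrt(h^2+k^2+l^2)
d = 0.5782 / sqrt(2) = 0.408849 nm
lambda = 2*d*sin(theta)  =>  sin(theta) = lambda / (2*d)
sin(theta) = 0.1043 / (2 * 0.408849) = 0.127553
theta = 7.328 deg


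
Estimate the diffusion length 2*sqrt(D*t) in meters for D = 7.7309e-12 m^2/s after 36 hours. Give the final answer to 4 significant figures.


t = 36 hr = 129600 s
Diffusion length = 2*sqrt(D*t)
= 2*sqrt(7.7309e-12 * 129600)
= 2.002e-03 m


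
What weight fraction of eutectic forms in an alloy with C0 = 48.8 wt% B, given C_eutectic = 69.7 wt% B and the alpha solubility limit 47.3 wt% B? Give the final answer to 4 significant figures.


f_primary = (C_e - C0) / (C_e - C_alpha_max)
f_primary = (69.7 - 48.8) / (69.7 - 47.3)
f_primary = 0.933036
f_eutectic = 1 - 0.933036 = 0.06696


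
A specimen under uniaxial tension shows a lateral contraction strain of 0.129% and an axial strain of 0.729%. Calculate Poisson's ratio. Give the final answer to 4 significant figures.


nu = -epsilon_lat / epsilon_axial
Lateral strain is contraction (negative), so using magnitudes:
nu = 0.129 / 0.729
nu = 0.177


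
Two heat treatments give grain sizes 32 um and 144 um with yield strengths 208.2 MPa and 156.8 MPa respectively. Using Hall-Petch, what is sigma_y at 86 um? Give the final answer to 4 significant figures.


sigma_y = sigma0 + k / sqrt(d)
1/sqrt(d1) = 1/sqrt(3.2e-05) = 176.777;  1/sqrt(d2) = 83.3333
k = (sigma1 - sigma2) / (1/sqrt(d1) - 1/sqrt(d2)) = (208.2 - 156.8) / (176.777 - 83.3333) = 0.550066 MPa*m^0.5
sigma0 = sigma1 - k/sqrt(d1) = 208.2 - 0.550066*176.777 = 110.961 MPa
sigma_y(d3) = 110.961 + 0.550066 / sqrt(8.6e-05) = 170.3 MPa


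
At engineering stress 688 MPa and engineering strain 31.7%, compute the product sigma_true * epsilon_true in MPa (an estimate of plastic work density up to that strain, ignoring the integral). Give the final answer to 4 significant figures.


sigma_true = sigma_eng * (1 + epsilon_eng)
sigma_true = 688 * (1 + 0.317) = 906.096 MPa
epsilon_true = ln(1 + epsilon_eng)
epsilon_true = ln(1 + 0.317) = 0.275356
sigma_true * epsilon_true = 906.096 * 0.275356 = 249.5 MPa


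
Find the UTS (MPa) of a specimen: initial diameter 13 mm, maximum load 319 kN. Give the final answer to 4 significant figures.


A0 = pi*(d/2)^2 = pi*(13/2)^2 = 132.732 mm^2
UTS = F_max / A0 = 319*1000 / 132.732
UTS = 2403 MPa


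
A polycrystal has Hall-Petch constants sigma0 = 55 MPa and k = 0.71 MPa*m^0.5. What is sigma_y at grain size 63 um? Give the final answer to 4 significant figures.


sigma_y = sigma0 + k / sqrt(d)
d = 63 um = 6.3e-05 m
sigma_y = 55 + 0.71 / sqrt(6.3e-05)
sigma_y = 144.5 MPa


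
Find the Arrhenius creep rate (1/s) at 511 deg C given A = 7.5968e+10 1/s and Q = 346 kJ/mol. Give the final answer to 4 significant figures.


rate = A * exp(-Q / (R*T))
T = 511 + 273.15 = 784.15 K
rate = 7.5968e+10 * exp(-346e3 / (8.314 * 784.15))
rate = 6.787e-13 1/s


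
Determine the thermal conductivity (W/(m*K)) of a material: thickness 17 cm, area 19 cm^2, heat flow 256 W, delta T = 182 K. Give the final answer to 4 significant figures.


k = Q*L / (A*dT)
L = 0.17 m, A = 1.9e-03 m^2
k = 256 * 0.17 / (1.9e-03 * 182)
k = 125.9 W/(m*K)


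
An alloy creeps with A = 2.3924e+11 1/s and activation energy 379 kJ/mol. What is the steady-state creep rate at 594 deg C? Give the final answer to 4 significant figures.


rate = A * exp(-Q / (R*T))
T = 594 + 273.15 = 867.15 K
rate = 2.3924e+11 * exp(-379e3 / (8.314 * 867.15))
rate = 3.533e-12 1/s


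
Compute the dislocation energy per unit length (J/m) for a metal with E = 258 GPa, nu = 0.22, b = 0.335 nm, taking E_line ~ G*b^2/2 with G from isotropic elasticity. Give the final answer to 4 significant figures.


Step 1: G = E / (2*(1+nu))
G = 258 / (2*(1+0.22)) = 105.738 GPa = 1.05738e+11 Pa
Step 2: E_line = G*b^2/2
b = 0.335 nm = 3.35e-10 m
E_line = 0.5 * 1.05738e+11 * (3.35e-10)^2 = 5.933e-09 J/m


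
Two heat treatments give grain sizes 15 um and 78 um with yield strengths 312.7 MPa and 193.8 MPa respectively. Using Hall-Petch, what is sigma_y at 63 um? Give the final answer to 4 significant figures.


sigma_y = sigma0 + k / sqrt(d)
1/sqrt(d1) = 1/sqrt(1.5e-05) = 258.199;  1/sqrt(d2) = 113.228
k = (sigma1 - sigma2) / (1/sqrt(d1) - 1/sqrt(d2)) = (312.7 - 193.8) / (258.199 - 113.228) = 0.820163 MPa*m^0.5
sigma0 = sigma1 - k/sqrt(d1) = 312.7 - 0.820163*258.199 = 100.935 MPa
sigma_y(d3) = 100.935 + 0.820163 / sqrt(6.3e-05) = 204.3 MPa


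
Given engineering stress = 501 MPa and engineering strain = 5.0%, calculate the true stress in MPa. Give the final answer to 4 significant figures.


sigma_true = sigma_eng * (1 + epsilon_eng)
sigma_true = 501 * (1 + 0.05)
sigma_true = 526.1 MPa


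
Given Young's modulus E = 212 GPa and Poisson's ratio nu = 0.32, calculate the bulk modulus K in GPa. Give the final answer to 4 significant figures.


K = E / (3*(1-2*nu))
K = 212 / (3*(1-2*0.32))
K = 196.3 GPa


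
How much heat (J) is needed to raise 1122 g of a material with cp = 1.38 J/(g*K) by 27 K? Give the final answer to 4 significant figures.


Q = m * cp * dT
Q = 1122 * 1.38 * 27
Q = 41810 J


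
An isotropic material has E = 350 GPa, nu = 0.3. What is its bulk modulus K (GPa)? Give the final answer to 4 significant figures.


K = E / (3*(1-2*nu))
K = 350 / (3*(1-2*0.3))
K = 291.7 GPa


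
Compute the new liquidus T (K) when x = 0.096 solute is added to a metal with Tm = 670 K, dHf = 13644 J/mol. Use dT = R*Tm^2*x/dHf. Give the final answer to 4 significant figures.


dT = R*Tm^2*x / dHf
dT = 8.314 * 670^2 * 0.096 / 13644
dT = 26.2597 K
T_new = 670 - 26.2597 = 643.7 K


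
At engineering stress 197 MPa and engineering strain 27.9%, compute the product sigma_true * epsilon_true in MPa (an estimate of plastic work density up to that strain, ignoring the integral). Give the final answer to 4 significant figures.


sigma_true = sigma_eng * (1 + epsilon_eng)
sigma_true = 197 * (1 + 0.279) = 251.963 MPa
epsilon_true = ln(1 + epsilon_eng)
epsilon_true = ln(1 + 0.279) = 0.246079
sigma_true * epsilon_true = 251.963 * 0.246079 = 62 MPa


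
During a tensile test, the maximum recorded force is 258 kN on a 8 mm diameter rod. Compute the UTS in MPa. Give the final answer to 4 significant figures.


A0 = pi*(d/2)^2 = pi*(8/2)^2 = 50.2655 mm^2
UTS = F_max / A0 = 258*1000 / 50.2655
UTS = 5133 MPa


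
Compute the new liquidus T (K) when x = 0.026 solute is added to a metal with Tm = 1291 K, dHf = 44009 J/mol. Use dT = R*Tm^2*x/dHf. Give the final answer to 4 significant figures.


dT = R*Tm^2*x / dHf
dT = 8.314 * 1291^2 * 0.026 / 44009
dT = 8.18643 K
T_new = 1291 - 8.18643 = 1283 K


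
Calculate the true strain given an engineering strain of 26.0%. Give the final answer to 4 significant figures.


epsilon_true = ln(1 + epsilon_eng)
epsilon_true = ln(1 + 0.26)
epsilon_true = 0.2311


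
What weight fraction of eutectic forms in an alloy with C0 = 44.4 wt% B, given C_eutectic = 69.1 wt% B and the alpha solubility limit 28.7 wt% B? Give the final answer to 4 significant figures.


f_primary = (C_e - C0) / (C_e - C_alpha_max)
f_primary = (69.1 - 44.4) / (69.1 - 28.7)
f_primary = 0.611386
f_eutectic = 1 - 0.611386 = 0.3886


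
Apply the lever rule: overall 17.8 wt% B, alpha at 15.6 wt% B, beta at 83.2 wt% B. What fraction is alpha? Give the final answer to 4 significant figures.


f_alpha = (C_beta - C0) / (C_beta - C_alpha)
f_alpha = (83.2 - 17.8) / (83.2 - 15.6)
f_alpha = 0.9675


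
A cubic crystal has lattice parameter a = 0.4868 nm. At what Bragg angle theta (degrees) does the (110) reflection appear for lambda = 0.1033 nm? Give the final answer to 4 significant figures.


d = a / sqrt(h^2+k^2+l^2)
d = 0.4868 / sqrt(2) = 0.34422 nm
lambda = 2*d*sin(theta)  =>  sin(theta) = lambda / (2*d)
sin(theta) = 0.1033 / (2 * 0.34422) = 0.15005
theta = 8.63 deg


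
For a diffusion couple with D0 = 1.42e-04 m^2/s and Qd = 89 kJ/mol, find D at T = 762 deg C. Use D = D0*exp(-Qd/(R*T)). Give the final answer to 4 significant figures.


D = D0 * exp(-Qd / (R*T))
T = 1035.15 K
D = 1.42e-04 * exp(-89e3 / (8.314 * 1035.15))
D = 4.583e-09 m^2/s


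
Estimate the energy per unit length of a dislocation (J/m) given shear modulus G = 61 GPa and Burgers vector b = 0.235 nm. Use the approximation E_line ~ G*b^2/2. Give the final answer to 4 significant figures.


E = G*b^2/2
b = 0.235 nm = 2.35e-10 m
G = 61 GPa = 6.1e+10 Pa
E = 0.5 * 6.1e+10 * (2.35e-10)^2
E = 1.684e-09 J/m


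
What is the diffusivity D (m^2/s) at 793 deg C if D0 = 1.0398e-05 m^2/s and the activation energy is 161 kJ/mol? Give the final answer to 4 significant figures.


D = D0 * exp(-Qd / (R*T))
T = 1066.15 K
D = 1.0398e-05 * exp(-161e3 / (8.314 * 1066.15))
D = 1.345e-13 m^2/s


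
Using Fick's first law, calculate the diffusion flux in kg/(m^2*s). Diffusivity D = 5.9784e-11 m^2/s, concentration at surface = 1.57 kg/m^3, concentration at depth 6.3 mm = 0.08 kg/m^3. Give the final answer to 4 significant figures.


J = -D * (dC/dx) = D * (C1 - C2) / dx
J = 5.9784e-11 * (1.57 - 0.08) / 6.3e-03
J = 1.414e-08 kg/(m^2*s)


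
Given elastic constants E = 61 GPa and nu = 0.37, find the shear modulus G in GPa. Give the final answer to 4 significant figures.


G = E / (2*(1+nu))
G = 61 / (2*(1+0.37))
G = 22.26 GPa


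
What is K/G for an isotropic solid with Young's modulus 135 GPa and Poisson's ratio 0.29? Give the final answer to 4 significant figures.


G = E / (2*(1+nu))
G = 135 / (2*(1+0.29)) = 52.3256 GPa
K = E / (3*(1-2*nu))
K = 135 / (3*(1-2*0.29)) = 107.143 GPa
K/G = 107.143 / 52.3256 = 2.048


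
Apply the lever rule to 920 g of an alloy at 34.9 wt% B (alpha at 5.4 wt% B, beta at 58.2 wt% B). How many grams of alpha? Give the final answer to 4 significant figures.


f_alpha = (C_beta - C0) / (C_beta - C_alpha)
f_alpha = (58.2 - 34.9) / (58.2 - 5.4) = 0.441288
m_alpha = f_alpha * m_total = 0.441288 * 920 = 406 g


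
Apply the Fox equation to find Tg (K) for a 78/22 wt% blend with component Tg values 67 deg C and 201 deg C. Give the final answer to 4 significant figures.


1/Tg = w1/Tg1 + w2/Tg2 (in Kelvin)
Tg1 = 340.15 K, Tg2 = 474.15 K
1/Tg = 0.78/340.15 + 0.22/474.15
Tg = 362.7 K


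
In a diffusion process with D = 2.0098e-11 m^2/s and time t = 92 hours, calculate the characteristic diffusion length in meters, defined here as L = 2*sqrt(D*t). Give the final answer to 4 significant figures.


t = 92 hr = 331200 s
Diffusion length = 2*sqrt(D*t)
= 2*sqrt(2.0098e-11 * 331200)
= 5.16e-03 m


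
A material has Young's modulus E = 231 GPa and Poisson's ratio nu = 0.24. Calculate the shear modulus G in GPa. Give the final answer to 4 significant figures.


G = E / (2*(1+nu))
G = 231 / (2*(1+0.24))
G = 93.15 GPa


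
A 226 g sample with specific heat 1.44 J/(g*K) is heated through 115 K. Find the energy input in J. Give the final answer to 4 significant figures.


Q = m * cp * dT
Q = 226 * 1.44 * 115
Q = 37430 J


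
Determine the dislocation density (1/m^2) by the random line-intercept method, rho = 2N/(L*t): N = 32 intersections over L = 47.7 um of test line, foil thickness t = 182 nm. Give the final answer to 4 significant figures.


rho = 2N / (L * t)
L = 47.7 um = 4.77e-05 m, t = 182 nm = 1.82e-07 m
rho = 2 * 32 / (4.77e-05 * 1.82e-07)
rho = 7.372e+12 1/m^2


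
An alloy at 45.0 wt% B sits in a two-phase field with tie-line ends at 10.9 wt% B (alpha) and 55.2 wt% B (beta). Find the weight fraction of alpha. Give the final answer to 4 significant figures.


f_alpha = (C_beta - C0) / (C_beta - C_alpha)
f_alpha = (55.2 - 45.0) / (55.2 - 10.9)
f_alpha = 0.2302


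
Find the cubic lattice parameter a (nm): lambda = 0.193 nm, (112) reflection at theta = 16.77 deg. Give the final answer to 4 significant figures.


d = lambda / (2*sin(theta))
d = 0.193 / (2*sin(16.77 deg))
d = 0.334453 nm
a = d * sqrt(h^2+k^2+l^2) = 0.334453 * sqrt(6)
a = 0.8192 nm


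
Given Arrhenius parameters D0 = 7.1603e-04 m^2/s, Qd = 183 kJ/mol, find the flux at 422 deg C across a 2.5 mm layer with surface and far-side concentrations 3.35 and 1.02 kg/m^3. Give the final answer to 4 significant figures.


Step 1: D = D0 * exp(-Qd/(R*T))
T = 422 + 273.15 = 695.15 K
D = 7.1603e-04 * exp(-183e3 / (8.314 * 695.15)) = 1.26921e-17 m^2/s
Step 2: J = D * (C1 - C2) / dx
J = 1.26921e-17 * (3.35 - 1.02) / 2.5e-03
J = 1.183e-14 kg/(m^2*s)


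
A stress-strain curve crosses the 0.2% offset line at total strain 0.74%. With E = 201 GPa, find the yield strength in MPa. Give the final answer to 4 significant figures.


Offset strain = 0.002
Elastic strain at yield = total_strain - offset = 7.4e-03 - 0.002 = 5.4e-03
sigma_y = E * elastic_strain = 201000 * 5.4e-03
sigma_y = 1085 MPa


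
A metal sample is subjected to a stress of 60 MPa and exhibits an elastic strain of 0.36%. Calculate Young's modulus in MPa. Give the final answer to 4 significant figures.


E = sigma / epsilon
epsilon = 0.36% = 3.6e-03
E = 60 / 3.6e-03
E = 16670 MPa


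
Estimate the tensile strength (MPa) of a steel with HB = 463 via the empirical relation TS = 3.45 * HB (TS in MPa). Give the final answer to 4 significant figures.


TS (MPa) = 3.45 * HB
TS = 3.45 * 463
TS = 1597 MPa


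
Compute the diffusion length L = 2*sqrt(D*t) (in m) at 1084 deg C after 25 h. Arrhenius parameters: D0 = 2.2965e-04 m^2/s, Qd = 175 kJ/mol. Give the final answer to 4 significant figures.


Step 1: D = D0 * exp(-Qd/(R*T))
T = 1357.15 K
D = 2.2965e-04 * exp(-175e3 / (8.314 * 1357.15)) = 4.22026e-11 m^2/s
Step 2: L = 2*sqrt(D*t)
t = 25 h = 90000 s
L = 2*sqrt(4.22026e-11 * 90000) = 3.898e-03 m


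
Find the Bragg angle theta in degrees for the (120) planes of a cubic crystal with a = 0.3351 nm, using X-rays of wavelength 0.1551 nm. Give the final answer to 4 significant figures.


d = a / sqrt(h^2+k^2+l^2)
d = 0.3351 / sqrt(5) = 0.149861 nm
lambda = 2*d*sin(theta)  =>  sin(theta) = lambda / (2*d)
sin(theta) = 0.1551 / (2 * 0.149861) = 0.517479
theta = 31.16 deg


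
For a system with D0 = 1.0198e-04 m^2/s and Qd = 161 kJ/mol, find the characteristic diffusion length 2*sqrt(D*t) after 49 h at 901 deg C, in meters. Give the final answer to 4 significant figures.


Step 1: D = D0 * exp(-Qd/(R*T))
T = 1174.15 K
D = 1.0198e-04 * exp(-161e3 / (8.314 * 1174.15)) = 7.01161e-12 m^2/s
Step 2: L = 2*sqrt(D*t)
t = 49 h = 176400 s
L = 2*sqrt(7.01161e-12 * 176400) = 2.224e-03 m


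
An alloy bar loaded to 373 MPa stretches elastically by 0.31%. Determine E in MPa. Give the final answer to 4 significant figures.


E = sigma / epsilon
epsilon = 0.31% = 3.1e-03
E = 373 / 3.1e-03
E = 120300 MPa


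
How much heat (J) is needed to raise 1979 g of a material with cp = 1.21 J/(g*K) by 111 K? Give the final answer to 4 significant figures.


Q = m * cp * dT
Q = 1979 * 1.21 * 111
Q = 265800 J


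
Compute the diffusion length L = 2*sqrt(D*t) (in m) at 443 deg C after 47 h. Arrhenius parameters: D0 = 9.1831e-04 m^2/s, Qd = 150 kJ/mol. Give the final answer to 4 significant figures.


Step 1: D = D0 * exp(-Qd/(R*T))
T = 716.15 K
D = 9.1831e-04 * exp(-150e3 / (8.314 * 716.15)) = 1.05166e-14 m^2/s
Step 2: L = 2*sqrt(D*t)
t = 47 h = 169200 s
L = 2*sqrt(1.05166e-14 * 169200) = 8.437e-05 m


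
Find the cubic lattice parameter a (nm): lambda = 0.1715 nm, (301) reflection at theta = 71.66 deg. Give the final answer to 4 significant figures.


d = lambda / (2*sin(theta))
d = 0.1715 / (2*sin(71.66 deg))
d = 0.0903387 nm
a = d * sqrt(h^2+k^2+l^2) = 0.0903387 * sqrt(10)
a = 0.2857 nm


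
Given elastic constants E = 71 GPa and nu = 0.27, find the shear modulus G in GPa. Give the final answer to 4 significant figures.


G = E / (2*(1+nu))
G = 71 / (2*(1+0.27))
G = 27.95 GPa


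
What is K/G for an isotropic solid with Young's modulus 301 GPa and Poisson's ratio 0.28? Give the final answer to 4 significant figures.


G = E / (2*(1+nu))
G = 301 / (2*(1+0.28)) = 117.578 GPa
K = E / (3*(1-2*nu))
K = 301 / (3*(1-2*0.28)) = 228.03 GPa
K/G = 228.03 / 117.578 = 1.939


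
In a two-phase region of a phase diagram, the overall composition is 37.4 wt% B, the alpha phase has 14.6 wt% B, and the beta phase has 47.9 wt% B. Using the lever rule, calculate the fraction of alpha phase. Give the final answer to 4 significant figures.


f_alpha = (C_beta - C0) / (C_beta - C_alpha)
f_alpha = (47.9 - 37.4) / (47.9 - 14.6)
f_alpha = 0.3153


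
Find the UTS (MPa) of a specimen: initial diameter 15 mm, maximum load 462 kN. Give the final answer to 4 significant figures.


A0 = pi*(d/2)^2 = pi*(15/2)^2 = 176.715 mm^2
UTS = F_max / A0 = 462*1000 / 176.715
UTS = 2614 MPa


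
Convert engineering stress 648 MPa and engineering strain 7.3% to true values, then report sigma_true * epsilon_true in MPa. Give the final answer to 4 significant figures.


sigma_true = sigma_eng * (1 + epsilon_eng)
sigma_true = 648 * (1 + 0.073) = 695.304 MPa
epsilon_true = ln(1 + epsilon_eng)
epsilon_true = ln(1 + 0.073) = 0.0704585
sigma_true * epsilon_true = 695.304 * 0.0704585 = 48.99 MPa


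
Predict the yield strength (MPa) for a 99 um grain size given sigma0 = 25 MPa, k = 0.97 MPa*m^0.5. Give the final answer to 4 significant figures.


sigma_y = sigma0 + k / sqrt(d)
d = 99 um = 9.9e-05 m
sigma_y = 25 + 0.97 / sqrt(9.9e-05)
sigma_y = 122.5 MPa


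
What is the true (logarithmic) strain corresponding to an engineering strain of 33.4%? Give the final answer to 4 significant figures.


epsilon_true = ln(1 + epsilon_eng)
epsilon_true = ln(1 + 0.334)
epsilon_true = 0.2882


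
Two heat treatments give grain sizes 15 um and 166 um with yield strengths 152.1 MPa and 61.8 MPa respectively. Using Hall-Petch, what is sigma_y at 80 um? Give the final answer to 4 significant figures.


sigma_y = sigma0 + k / sqrt(d)
1/sqrt(d1) = 1/sqrt(1.5e-05) = 258.199;  1/sqrt(d2) = 77.6151
k = (sigma1 - sigma2) / (1/sqrt(d1) - 1/sqrt(d2)) = (152.1 - 61.8) / (258.199 - 77.6151) = 0.500045 MPa*m^0.5
sigma0 = sigma1 - k/sqrt(d1) = 152.1 - 0.500045*258.199 = 22.989 MPa
sigma_y(d3) = 22.989 + 0.500045 / sqrt(8e-05) = 78.9 MPa


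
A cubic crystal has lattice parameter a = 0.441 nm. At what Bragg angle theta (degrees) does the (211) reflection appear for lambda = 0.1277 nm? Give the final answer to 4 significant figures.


d = a / sqrt(h^2+k^2+l^2)
d = 0.441 / sqrt(6) = 0.180037 nm
lambda = 2*d*sin(theta)  =>  sin(theta) = lambda / (2*d)
sin(theta) = 0.1277 / (2 * 0.180037) = 0.354648
theta = 20.77 deg


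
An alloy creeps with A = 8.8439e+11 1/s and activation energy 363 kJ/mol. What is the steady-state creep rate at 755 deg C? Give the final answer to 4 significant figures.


rate = A * exp(-Q / (R*T))
T = 755 + 273.15 = 1028.15 K
rate = 8.8439e+11 * exp(-363e3 / (8.314 * 1028.15))
rate = 3.191e-07 1/s


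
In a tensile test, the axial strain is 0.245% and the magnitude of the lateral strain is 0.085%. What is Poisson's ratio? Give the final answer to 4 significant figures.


nu = -epsilon_lat / epsilon_axial
Lateral strain is contraction (negative), so using magnitudes:
nu = 0.085 / 0.245
nu = 0.3469


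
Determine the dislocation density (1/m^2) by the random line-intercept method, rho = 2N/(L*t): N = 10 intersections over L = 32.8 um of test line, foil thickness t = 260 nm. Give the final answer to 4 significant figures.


rho = 2N / (L * t)
L = 32.8 um = 3.28e-05 m, t = 260 nm = 2.6e-07 m
rho = 2 * 10 / (3.28e-05 * 2.6e-07)
rho = 2.345e+12 1/m^2


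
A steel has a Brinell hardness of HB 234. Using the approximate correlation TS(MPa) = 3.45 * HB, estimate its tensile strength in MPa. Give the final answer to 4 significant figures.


TS (MPa) = 3.45 * HB
TS = 3.45 * 234
TS = 807.3 MPa


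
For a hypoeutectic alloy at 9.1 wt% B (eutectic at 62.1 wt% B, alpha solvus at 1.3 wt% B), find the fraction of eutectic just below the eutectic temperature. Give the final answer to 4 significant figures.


f_primary = (C_e - C0) / (C_e - C_alpha_max)
f_primary = (62.1 - 9.1) / (62.1 - 1.3)
f_primary = 0.871711
f_eutectic = 1 - 0.871711 = 0.1283


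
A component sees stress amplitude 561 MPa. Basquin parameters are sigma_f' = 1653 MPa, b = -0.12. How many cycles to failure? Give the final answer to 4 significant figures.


sigma_a = sigma_f' * (2*Nf)^b
2*Nf = (sigma_a / sigma_f')^(1/b)
2*Nf = (561 / 1653)^(1/-0.12)
2*Nf = 8145.48
Nf = 4073 cycles


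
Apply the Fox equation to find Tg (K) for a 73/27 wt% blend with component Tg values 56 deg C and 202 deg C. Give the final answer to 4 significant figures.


1/Tg = w1/Tg1 + w2/Tg2 (in Kelvin)
Tg1 = 329.15 K, Tg2 = 475.15 K
1/Tg = 0.73/329.15 + 0.27/475.15
Tg = 358.9 K


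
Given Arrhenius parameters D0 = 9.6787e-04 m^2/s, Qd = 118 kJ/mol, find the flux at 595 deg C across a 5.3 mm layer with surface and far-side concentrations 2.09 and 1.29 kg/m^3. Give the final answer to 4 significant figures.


Step 1: D = D0 * exp(-Qd/(R*T))
T = 595 + 273.15 = 868.15 K
D = 9.6787e-04 * exp(-118e3 / (8.314 * 868.15)) = 7.68714e-11 m^2/s
Step 2: J = D * (C1 - C2) / dx
J = 7.68714e-11 * (2.09 - 1.29) / 5.3e-03
J = 1.16e-08 kg/(m^2*s)


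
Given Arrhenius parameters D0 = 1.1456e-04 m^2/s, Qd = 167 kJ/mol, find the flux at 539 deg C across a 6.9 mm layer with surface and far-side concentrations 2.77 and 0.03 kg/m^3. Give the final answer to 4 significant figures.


Step 1: D = D0 * exp(-Qd/(R*T))
T = 539 + 273.15 = 812.15 K
D = 1.1456e-04 * exp(-167e3 / (8.314 * 812.15)) = 2.07869e-15 m^2/s
Step 2: J = D * (C1 - C2) / dx
J = 2.07869e-15 * (2.77 - 0.03) / 6.9e-03
J = 8.255e-13 kg/(m^2*s)


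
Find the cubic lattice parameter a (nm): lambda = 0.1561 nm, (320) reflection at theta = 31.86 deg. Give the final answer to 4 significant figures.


d = lambda / (2*sin(theta))
d = 0.1561 / (2*sin(31.86 deg))
d = 0.147865 nm
a = d * sqrt(h^2+k^2+l^2) = 0.147865 * sqrt(13)
a = 0.5331 nm


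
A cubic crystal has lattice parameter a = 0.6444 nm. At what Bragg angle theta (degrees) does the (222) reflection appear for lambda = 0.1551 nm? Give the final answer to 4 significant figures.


d = a / sqrt(h^2+k^2+l^2)
d = 0.6444 / sqrt(12) = 0.186022 nm
lambda = 2*d*sin(theta)  =>  sin(theta) = lambda / (2*d)
sin(theta) = 0.1551 / (2 * 0.186022) = 0.416886
theta = 24.64 deg


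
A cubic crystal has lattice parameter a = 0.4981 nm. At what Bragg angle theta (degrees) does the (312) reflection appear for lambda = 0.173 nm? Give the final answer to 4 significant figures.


d = a / sqrt(h^2+k^2+l^2)
d = 0.4981 / sqrt(14) = 0.133123 nm
lambda = 2*d*sin(theta)  =>  sin(theta) = lambda / (2*d)
sin(theta) = 0.173 / (2 * 0.133123) = 0.649776
theta = 40.52 deg


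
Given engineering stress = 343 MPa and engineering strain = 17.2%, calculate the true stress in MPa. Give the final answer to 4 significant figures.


sigma_true = sigma_eng * (1 + epsilon_eng)
sigma_true = 343 * (1 + 0.172)
sigma_true = 402 MPa


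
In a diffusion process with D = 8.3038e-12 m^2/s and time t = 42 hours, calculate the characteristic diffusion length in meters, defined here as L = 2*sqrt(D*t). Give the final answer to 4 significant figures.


t = 42 hr = 151200 s
Diffusion length = 2*sqrt(D*t)
= 2*sqrt(8.3038e-12 * 151200)
= 2.241e-03 m


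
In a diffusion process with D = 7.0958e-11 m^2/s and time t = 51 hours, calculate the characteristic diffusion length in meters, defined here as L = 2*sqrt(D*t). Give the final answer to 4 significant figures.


t = 51 hr = 183600 s
Diffusion length = 2*sqrt(D*t)
= 2*sqrt(7.0958e-11 * 183600)
= 7.219e-03 m


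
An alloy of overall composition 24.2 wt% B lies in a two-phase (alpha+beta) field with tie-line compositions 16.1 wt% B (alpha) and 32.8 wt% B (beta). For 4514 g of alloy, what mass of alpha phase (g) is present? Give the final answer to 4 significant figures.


f_alpha = (C_beta - C0) / (C_beta - C_alpha)
f_alpha = (32.8 - 24.2) / (32.8 - 16.1) = 0.51497
m_alpha = f_alpha * m_total = 0.51497 * 4514 = 2325 g


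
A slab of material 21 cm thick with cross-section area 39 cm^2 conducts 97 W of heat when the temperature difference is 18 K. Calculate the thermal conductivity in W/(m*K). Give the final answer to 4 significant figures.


k = Q*L / (A*dT)
L = 0.21 m, A = 3.9e-03 m^2
k = 97 * 0.21 / (3.9e-03 * 18)
k = 290.2 W/(m*K)


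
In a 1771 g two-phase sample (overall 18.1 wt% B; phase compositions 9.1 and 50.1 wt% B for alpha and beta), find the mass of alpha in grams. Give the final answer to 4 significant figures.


f_alpha = (C_beta - C0) / (C_beta - C_alpha)
f_alpha = (50.1 - 18.1) / (50.1 - 9.1) = 0.780488
m_alpha = f_alpha * m_total = 0.780488 * 1771 = 1382 g


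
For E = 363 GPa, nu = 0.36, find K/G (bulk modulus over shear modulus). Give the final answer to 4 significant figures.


G = E / (2*(1+nu))
G = 363 / (2*(1+0.36)) = 133.456 GPa
K = E / (3*(1-2*nu))
K = 363 / (3*(1-2*0.36)) = 432.143 GPa
K/G = 432.143 / 133.456 = 3.238


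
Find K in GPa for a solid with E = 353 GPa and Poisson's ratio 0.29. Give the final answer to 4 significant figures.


K = E / (3*(1-2*nu))
K = 353 / (3*(1-2*0.29))
K = 280.2 GPa


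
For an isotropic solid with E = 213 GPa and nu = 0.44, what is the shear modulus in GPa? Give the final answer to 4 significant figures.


G = E / (2*(1+nu))
G = 213 / (2*(1+0.44))
G = 73.96 GPa


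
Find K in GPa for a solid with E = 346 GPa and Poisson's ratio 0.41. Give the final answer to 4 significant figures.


K = E / (3*(1-2*nu))
K = 346 / (3*(1-2*0.41))
K = 640.7 GPa


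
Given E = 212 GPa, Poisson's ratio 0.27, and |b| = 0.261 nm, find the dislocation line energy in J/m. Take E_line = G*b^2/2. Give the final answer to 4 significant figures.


Step 1: G = E / (2*(1+nu))
G = 212 / (2*(1+0.27)) = 83.4646 GPa = 8.34646e+10 Pa
Step 2: E_line = G*b^2/2
b = 0.261 nm = 2.61e-10 m
E_line = 0.5 * 8.34646e+10 * (2.61e-10)^2 = 2.843e-09 J/m


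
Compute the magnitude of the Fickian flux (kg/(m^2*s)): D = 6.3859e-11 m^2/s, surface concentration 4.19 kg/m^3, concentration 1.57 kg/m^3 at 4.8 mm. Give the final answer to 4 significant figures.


J = -D * (dC/dx) = D * (C1 - C2) / dx
J = 6.3859e-11 * (4.19 - 1.57) / 4.8e-03
J = 3.486e-08 kg/(m^2*s)


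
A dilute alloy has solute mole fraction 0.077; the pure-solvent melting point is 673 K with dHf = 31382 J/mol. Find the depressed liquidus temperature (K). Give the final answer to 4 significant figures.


dT = R*Tm^2*x / dHf
dT = 8.314 * 673^2 * 0.077 / 31382
dT = 9.23954 K
T_new = 673 - 9.23954 = 663.8 K


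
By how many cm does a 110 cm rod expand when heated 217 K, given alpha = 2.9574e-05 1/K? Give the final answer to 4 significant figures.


dL = L0 * alpha * dT
dL = 110 * 2.9574e-05 * 217
dL = 0.7059 cm


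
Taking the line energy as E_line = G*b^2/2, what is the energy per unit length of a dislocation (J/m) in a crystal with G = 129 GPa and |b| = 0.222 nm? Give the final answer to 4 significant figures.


E = G*b^2/2
b = 0.222 nm = 2.22e-10 m
G = 129 GPa = 1.29e+11 Pa
E = 0.5 * 1.29e+11 * (2.22e-10)^2
E = 3.179e-09 J/m


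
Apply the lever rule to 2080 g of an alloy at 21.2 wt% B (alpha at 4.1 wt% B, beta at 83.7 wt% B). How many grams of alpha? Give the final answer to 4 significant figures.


f_alpha = (C_beta - C0) / (C_beta - C_alpha)
f_alpha = (83.7 - 21.2) / (83.7 - 4.1) = 0.785176
m_alpha = f_alpha * m_total = 0.785176 * 2080 = 1633 g


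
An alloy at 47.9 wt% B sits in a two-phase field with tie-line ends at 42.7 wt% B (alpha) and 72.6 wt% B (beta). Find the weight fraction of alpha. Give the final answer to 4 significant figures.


f_alpha = (C_beta - C0) / (C_beta - C_alpha)
f_alpha = (72.6 - 47.9) / (72.6 - 42.7)
f_alpha = 0.8261


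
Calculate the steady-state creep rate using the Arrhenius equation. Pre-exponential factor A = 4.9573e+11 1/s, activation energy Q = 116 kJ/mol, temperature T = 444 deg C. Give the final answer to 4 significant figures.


rate = A * exp(-Q / (R*T))
T = 444 + 273.15 = 717.15 K
rate = 4.9573e+11 * exp(-116e3 / (8.314 * 717.15))
rate = 1762 1/s


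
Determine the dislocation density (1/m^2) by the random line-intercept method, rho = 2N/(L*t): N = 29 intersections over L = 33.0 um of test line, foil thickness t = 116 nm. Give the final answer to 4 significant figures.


rho = 2N / (L * t)
L = 33.0 um = 3.3e-05 m, t = 116 nm = 1.16e-07 m
rho = 2 * 29 / (3.3e-05 * 1.16e-07)
rho = 1.515e+13 1/m^2


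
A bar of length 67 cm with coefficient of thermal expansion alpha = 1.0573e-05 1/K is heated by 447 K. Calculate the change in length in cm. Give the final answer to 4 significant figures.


dL = L0 * alpha * dT
dL = 67 * 1.0573e-05 * 447
dL = 0.3167 cm


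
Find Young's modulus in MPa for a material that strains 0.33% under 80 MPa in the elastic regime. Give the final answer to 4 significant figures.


E = sigma / epsilon
epsilon = 0.33% = 3.3e-03
E = 80 / 3.3e-03
E = 24240 MPa


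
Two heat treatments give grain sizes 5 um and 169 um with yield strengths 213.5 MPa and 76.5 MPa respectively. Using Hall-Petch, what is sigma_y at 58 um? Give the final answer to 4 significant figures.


sigma_y = sigma0 + k / sqrt(d)
1/sqrt(d1) = 1/sqrt(5e-06) = 447.214;  1/sqrt(d2) = 76.9231
k = (sigma1 - sigma2) / (1/sqrt(d1) - 1/sqrt(d2)) = (213.5 - 76.5) / (447.214 - 76.9231) = 0.36998 MPa*m^0.5
sigma0 = sigma1 - k/sqrt(d1) = 213.5 - 0.36998*447.214 = 48.04 MPa
sigma_y(d3) = 48.04 + 0.36998 / sqrt(5.8e-05) = 96.62 MPa
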